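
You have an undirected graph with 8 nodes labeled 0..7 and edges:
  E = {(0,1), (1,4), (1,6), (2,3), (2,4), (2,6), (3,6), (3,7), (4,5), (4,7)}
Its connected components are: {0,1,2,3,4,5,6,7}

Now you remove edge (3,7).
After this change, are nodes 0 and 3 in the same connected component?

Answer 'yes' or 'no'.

Initial components: {0,1,2,3,4,5,6,7}
Removing edge (3,7): not a bridge — component count unchanged at 1.
New components: {0,1,2,3,4,5,6,7}
Are 0 and 3 in the same component? yes

Answer: yes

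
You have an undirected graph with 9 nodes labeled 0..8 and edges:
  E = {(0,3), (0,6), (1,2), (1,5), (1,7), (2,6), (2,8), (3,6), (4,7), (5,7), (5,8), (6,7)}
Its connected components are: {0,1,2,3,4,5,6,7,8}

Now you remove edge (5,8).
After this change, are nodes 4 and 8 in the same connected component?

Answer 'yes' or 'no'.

Answer: yes

Derivation:
Initial components: {0,1,2,3,4,5,6,7,8}
Removing edge (5,8): not a bridge — component count unchanged at 1.
New components: {0,1,2,3,4,5,6,7,8}
Are 4 and 8 in the same component? yes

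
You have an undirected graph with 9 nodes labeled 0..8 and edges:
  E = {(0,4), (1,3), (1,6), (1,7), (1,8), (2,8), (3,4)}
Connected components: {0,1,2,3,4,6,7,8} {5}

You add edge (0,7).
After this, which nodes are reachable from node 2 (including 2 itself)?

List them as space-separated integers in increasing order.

Answer: 0 1 2 3 4 6 7 8

Derivation:
Before: nodes reachable from 2: {0,1,2,3,4,6,7,8}
Adding (0,7): both endpoints already in same component. Reachability from 2 unchanged.
After: nodes reachable from 2: {0,1,2,3,4,6,7,8}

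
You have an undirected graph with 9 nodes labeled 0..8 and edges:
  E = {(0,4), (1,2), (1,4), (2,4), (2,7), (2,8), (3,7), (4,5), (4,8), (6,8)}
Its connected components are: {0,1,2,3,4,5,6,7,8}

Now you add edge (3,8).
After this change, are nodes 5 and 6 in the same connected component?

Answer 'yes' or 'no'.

Initial components: {0,1,2,3,4,5,6,7,8}
Adding edge (3,8): both already in same component {0,1,2,3,4,5,6,7,8}. No change.
New components: {0,1,2,3,4,5,6,7,8}
Are 5 and 6 in the same component? yes

Answer: yes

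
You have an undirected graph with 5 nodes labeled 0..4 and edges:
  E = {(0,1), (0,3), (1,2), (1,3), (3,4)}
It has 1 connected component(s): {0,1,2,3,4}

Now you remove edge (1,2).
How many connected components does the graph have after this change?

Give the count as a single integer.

Initial component count: 1
Remove (1,2): it was a bridge. Count increases: 1 -> 2.
  After removal, components: {0,1,3,4} {2}
New component count: 2

Answer: 2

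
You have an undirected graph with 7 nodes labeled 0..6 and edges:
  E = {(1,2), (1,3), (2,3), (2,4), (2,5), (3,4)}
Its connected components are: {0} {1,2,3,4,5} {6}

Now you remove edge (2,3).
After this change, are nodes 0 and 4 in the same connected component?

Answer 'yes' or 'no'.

Initial components: {0} {1,2,3,4,5} {6}
Removing edge (2,3): not a bridge — component count unchanged at 3.
New components: {0} {1,2,3,4,5} {6}
Are 0 and 4 in the same component? no

Answer: no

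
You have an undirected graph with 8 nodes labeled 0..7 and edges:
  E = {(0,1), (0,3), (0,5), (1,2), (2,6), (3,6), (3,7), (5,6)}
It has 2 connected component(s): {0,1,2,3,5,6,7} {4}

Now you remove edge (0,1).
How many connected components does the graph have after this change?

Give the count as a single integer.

Initial component count: 2
Remove (0,1): not a bridge. Count unchanged: 2.
  After removal, components: {0,1,2,3,5,6,7} {4}
New component count: 2

Answer: 2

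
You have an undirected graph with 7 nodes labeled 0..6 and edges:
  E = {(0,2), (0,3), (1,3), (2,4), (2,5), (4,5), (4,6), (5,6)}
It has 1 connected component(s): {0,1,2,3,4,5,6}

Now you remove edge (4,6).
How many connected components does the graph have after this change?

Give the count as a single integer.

Answer: 1

Derivation:
Initial component count: 1
Remove (4,6): not a bridge. Count unchanged: 1.
  After removal, components: {0,1,2,3,4,5,6}
New component count: 1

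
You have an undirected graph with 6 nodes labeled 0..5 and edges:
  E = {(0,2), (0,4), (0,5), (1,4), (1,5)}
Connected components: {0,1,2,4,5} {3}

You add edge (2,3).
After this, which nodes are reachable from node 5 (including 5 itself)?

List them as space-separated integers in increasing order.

Answer: 0 1 2 3 4 5

Derivation:
Before: nodes reachable from 5: {0,1,2,4,5}
Adding (2,3): merges 5's component with another. Reachability grows.
After: nodes reachable from 5: {0,1,2,3,4,5}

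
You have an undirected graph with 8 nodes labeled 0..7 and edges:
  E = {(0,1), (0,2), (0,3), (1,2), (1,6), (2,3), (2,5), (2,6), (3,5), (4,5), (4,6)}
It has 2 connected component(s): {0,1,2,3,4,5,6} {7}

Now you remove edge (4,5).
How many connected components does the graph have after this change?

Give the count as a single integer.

Answer: 2

Derivation:
Initial component count: 2
Remove (4,5): not a bridge. Count unchanged: 2.
  After removal, components: {0,1,2,3,4,5,6} {7}
New component count: 2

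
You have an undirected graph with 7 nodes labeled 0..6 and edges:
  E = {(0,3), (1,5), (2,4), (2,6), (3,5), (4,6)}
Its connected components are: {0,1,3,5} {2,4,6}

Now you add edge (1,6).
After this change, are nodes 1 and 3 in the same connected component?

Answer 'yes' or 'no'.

Initial components: {0,1,3,5} {2,4,6}
Adding edge (1,6): merges {0,1,3,5} and {2,4,6}.
New components: {0,1,2,3,4,5,6}
Are 1 and 3 in the same component? yes

Answer: yes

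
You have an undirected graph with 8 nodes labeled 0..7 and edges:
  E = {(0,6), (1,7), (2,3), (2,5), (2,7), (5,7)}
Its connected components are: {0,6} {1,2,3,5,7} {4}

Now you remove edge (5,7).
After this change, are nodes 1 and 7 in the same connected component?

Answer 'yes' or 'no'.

Answer: yes

Derivation:
Initial components: {0,6} {1,2,3,5,7} {4}
Removing edge (5,7): not a bridge — component count unchanged at 3.
New components: {0,6} {1,2,3,5,7} {4}
Are 1 and 7 in the same component? yes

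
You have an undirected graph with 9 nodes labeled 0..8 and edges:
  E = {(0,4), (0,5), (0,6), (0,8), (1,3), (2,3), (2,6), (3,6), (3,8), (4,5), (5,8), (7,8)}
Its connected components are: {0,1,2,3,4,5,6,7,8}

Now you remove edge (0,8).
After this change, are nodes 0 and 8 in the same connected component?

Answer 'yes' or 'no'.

Answer: yes

Derivation:
Initial components: {0,1,2,3,4,5,6,7,8}
Removing edge (0,8): not a bridge — component count unchanged at 1.
New components: {0,1,2,3,4,5,6,7,8}
Are 0 and 8 in the same component? yes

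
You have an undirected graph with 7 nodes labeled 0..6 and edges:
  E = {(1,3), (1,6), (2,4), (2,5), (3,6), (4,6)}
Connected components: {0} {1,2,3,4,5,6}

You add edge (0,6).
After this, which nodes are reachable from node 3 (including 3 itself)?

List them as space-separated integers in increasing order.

Answer: 0 1 2 3 4 5 6

Derivation:
Before: nodes reachable from 3: {1,2,3,4,5,6}
Adding (0,6): merges 3's component with another. Reachability grows.
After: nodes reachable from 3: {0,1,2,3,4,5,6}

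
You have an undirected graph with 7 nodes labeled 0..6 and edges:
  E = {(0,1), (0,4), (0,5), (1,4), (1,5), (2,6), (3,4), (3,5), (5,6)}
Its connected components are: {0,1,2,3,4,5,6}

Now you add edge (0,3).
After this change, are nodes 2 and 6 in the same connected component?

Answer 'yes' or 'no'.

Initial components: {0,1,2,3,4,5,6}
Adding edge (0,3): both already in same component {0,1,2,3,4,5,6}. No change.
New components: {0,1,2,3,4,5,6}
Are 2 and 6 in the same component? yes

Answer: yes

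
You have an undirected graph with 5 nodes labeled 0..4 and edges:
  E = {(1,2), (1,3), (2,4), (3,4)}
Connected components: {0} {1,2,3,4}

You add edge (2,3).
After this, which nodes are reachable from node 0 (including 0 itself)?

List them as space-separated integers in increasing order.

Answer: 0

Derivation:
Before: nodes reachable from 0: {0}
Adding (2,3): both endpoints already in same component. Reachability from 0 unchanged.
After: nodes reachable from 0: {0}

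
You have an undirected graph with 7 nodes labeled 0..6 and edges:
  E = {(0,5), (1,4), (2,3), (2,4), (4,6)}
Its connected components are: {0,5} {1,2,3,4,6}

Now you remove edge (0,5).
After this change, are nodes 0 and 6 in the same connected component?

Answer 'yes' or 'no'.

Answer: no

Derivation:
Initial components: {0,5} {1,2,3,4,6}
Removing edge (0,5): it was a bridge — component count 2 -> 3.
New components: {0} {1,2,3,4,6} {5}
Are 0 and 6 in the same component? no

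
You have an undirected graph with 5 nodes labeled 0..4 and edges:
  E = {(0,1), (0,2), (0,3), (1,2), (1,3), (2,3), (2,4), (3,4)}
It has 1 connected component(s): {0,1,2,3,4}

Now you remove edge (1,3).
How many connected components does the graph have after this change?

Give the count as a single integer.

Initial component count: 1
Remove (1,3): not a bridge. Count unchanged: 1.
  After removal, components: {0,1,2,3,4}
New component count: 1

Answer: 1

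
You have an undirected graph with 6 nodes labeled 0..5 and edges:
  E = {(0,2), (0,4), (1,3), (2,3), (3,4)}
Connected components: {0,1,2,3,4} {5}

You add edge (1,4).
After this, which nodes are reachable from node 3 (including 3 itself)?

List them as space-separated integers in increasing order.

Answer: 0 1 2 3 4

Derivation:
Before: nodes reachable from 3: {0,1,2,3,4}
Adding (1,4): both endpoints already in same component. Reachability from 3 unchanged.
After: nodes reachable from 3: {0,1,2,3,4}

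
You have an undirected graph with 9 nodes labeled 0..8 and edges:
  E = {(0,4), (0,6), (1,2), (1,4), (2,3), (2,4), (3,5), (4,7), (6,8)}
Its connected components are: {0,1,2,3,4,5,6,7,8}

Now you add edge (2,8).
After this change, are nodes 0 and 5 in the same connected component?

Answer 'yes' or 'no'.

Initial components: {0,1,2,3,4,5,6,7,8}
Adding edge (2,8): both already in same component {0,1,2,3,4,5,6,7,8}. No change.
New components: {0,1,2,3,4,5,6,7,8}
Are 0 and 5 in the same component? yes

Answer: yes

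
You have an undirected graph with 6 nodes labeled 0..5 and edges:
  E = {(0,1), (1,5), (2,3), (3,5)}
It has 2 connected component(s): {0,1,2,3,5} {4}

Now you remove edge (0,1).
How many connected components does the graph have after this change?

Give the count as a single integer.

Answer: 3

Derivation:
Initial component count: 2
Remove (0,1): it was a bridge. Count increases: 2 -> 3.
  After removal, components: {0} {1,2,3,5} {4}
New component count: 3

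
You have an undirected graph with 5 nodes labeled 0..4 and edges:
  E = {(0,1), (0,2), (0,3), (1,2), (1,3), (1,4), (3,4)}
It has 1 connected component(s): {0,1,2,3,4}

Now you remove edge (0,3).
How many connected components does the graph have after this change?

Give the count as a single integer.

Answer: 1

Derivation:
Initial component count: 1
Remove (0,3): not a bridge. Count unchanged: 1.
  After removal, components: {0,1,2,3,4}
New component count: 1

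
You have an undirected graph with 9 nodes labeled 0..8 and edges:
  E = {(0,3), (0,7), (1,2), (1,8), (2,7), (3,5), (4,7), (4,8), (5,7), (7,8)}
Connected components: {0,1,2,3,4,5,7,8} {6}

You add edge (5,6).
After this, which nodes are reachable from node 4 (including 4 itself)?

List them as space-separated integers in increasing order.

Answer: 0 1 2 3 4 5 6 7 8

Derivation:
Before: nodes reachable from 4: {0,1,2,3,4,5,7,8}
Adding (5,6): merges 4's component with another. Reachability grows.
After: nodes reachable from 4: {0,1,2,3,4,5,6,7,8}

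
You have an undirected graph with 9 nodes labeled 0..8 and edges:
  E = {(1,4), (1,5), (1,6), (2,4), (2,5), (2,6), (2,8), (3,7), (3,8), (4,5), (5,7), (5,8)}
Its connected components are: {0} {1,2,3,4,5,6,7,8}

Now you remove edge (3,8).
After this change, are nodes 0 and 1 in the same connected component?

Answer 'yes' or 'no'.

Answer: no

Derivation:
Initial components: {0} {1,2,3,4,5,6,7,8}
Removing edge (3,8): not a bridge — component count unchanged at 2.
New components: {0} {1,2,3,4,5,6,7,8}
Are 0 and 1 in the same component? no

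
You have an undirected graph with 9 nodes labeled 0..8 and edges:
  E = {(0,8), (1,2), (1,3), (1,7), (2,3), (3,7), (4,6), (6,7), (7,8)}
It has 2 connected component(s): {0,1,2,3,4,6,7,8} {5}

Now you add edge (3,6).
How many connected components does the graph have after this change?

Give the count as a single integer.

Initial component count: 2
Add (3,6): endpoints already in same component. Count unchanged: 2.
New component count: 2

Answer: 2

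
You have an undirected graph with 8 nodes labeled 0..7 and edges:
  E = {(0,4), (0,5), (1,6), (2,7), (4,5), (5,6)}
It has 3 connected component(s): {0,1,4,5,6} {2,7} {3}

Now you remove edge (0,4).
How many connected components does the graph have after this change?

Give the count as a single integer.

Answer: 3

Derivation:
Initial component count: 3
Remove (0,4): not a bridge. Count unchanged: 3.
  After removal, components: {0,1,4,5,6} {2,7} {3}
New component count: 3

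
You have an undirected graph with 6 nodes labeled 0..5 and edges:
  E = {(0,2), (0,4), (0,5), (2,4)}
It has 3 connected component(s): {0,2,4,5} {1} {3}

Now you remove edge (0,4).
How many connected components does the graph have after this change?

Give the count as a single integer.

Answer: 3

Derivation:
Initial component count: 3
Remove (0,4): not a bridge. Count unchanged: 3.
  After removal, components: {0,2,4,5} {1} {3}
New component count: 3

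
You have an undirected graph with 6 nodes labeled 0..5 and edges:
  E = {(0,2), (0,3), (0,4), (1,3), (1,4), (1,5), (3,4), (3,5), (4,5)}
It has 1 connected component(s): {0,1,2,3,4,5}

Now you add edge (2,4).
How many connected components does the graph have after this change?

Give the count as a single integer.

Answer: 1

Derivation:
Initial component count: 1
Add (2,4): endpoints already in same component. Count unchanged: 1.
New component count: 1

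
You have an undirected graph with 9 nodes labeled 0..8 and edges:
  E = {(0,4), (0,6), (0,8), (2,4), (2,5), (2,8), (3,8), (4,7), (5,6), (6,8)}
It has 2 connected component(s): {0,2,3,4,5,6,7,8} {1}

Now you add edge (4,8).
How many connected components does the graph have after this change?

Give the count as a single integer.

Initial component count: 2
Add (4,8): endpoints already in same component. Count unchanged: 2.
New component count: 2

Answer: 2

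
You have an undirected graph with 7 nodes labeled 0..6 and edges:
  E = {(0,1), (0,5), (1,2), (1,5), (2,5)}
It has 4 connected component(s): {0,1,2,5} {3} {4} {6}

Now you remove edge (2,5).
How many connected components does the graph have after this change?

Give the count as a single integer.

Initial component count: 4
Remove (2,5): not a bridge. Count unchanged: 4.
  After removal, components: {0,1,2,5} {3} {4} {6}
New component count: 4

Answer: 4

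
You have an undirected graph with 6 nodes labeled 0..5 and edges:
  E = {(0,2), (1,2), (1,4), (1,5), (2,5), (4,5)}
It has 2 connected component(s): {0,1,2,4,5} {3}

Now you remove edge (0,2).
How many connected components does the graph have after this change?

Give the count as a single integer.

Answer: 3

Derivation:
Initial component count: 2
Remove (0,2): it was a bridge. Count increases: 2 -> 3.
  After removal, components: {0} {1,2,4,5} {3}
New component count: 3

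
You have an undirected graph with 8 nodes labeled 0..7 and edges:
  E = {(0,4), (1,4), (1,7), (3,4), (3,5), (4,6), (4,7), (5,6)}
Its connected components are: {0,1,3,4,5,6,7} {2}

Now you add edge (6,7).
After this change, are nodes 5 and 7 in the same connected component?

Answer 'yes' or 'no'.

Initial components: {0,1,3,4,5,6,7} {2}
Adding edge (6,7): both already in same component {0,1,3,4,5,6,7}. No change.
New components: {0,1,3,4,5,6,7} {2}
Are 5 and 7 in the same component? yes

Answer: yes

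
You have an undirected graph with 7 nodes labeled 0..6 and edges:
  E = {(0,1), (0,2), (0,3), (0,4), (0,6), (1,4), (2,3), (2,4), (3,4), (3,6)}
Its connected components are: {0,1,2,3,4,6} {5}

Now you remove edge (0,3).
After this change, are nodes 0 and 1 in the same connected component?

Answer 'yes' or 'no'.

Answer: yes

Derivation:
Initial components: {0,1,2,3,4,6} {5}
Removing edge (0,3): not a bridge — component count unchanged at 2.
New components: {0,1,2,3,4,6} {5}
Are 0 and 1 in the same component? yes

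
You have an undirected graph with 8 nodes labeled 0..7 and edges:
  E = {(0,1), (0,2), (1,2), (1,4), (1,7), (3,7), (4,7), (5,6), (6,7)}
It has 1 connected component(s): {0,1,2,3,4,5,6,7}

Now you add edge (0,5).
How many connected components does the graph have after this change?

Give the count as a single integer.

Answer: 1

Derivation:
Initial component count: 1
Add (0,5): endpoints already in same component. Count unchanged: 1.
New component count: 1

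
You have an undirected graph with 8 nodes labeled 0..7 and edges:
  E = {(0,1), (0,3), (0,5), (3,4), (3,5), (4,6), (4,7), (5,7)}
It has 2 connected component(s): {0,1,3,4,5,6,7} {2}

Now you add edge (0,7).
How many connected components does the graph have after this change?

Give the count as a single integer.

Answer: 2

Derivation:
Initial component count: 2
Add (0,7): endpoints already in same component. Count unchanged: 2.
New component count: 2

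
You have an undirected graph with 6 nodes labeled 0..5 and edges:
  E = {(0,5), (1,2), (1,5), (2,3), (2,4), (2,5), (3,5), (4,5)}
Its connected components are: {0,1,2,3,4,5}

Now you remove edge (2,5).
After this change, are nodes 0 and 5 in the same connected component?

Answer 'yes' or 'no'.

Initial components: {0,1,2,3,4,5}
Removing edge (2,5): not a bridge — component count unchanged at 1.
New components: {0,1,2,3,4,5}
Are 0 and 5 in the same component? yes

Answer: yes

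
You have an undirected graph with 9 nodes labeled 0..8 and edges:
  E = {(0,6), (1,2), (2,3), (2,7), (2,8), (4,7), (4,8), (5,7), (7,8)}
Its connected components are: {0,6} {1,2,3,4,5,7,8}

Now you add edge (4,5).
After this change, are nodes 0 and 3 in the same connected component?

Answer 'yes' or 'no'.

Answer: no

Derivation:
Initial components: {0,6} {1,2,3,4,5,7,8}
Adding edge (4,5): both already in same component {1,2,3,4,5,7,8}. No change.
New components: {0,6} {1,2,3,4,5,7,8}
Are 0 and 3 in the same component? no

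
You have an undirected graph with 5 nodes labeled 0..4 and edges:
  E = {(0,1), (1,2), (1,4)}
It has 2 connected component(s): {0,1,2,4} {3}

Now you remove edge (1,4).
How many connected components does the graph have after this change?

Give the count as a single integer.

Answer: 3

Derivation:
Initial component count: 2
Remove (1,4): it was a bridge. Count increases: 2 -> 3.
  After removal, components: {0,1,2} {3} {4}
New component count: 3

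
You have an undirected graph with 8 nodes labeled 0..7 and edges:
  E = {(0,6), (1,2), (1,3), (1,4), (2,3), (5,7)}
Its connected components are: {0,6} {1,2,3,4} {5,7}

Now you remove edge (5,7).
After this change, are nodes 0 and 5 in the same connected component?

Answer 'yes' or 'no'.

Initial components: {0,6} {1,2,3,4} {5,7}
Removing edge (5,7): it was a bridge — component count 3 -> 4.
New components: {0,6} {1,2,3,4} {5} {7}
Are 0 and 5 in the same component? no

Answer: no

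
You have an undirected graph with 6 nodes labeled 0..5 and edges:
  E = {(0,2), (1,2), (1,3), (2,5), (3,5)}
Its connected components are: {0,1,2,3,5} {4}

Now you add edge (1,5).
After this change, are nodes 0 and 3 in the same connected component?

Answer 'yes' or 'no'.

Answer: yes

Derivation:
Initial components: {0,1,2,3,5} {4}
Adding edge (1,5): both already in same component {0,1,2,3,5}. No change.
New components: {0,1,2,3,5} {4}
Are 0 and 3 in the same component? yes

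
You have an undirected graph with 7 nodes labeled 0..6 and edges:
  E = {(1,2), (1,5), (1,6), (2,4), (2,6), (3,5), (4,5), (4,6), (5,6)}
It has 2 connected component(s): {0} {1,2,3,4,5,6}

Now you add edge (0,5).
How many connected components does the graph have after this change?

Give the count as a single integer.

Answer: 1

Derivation:
Initial component count: 2
Add (0,5): merges two components. Count decreases: 2 -> 1.
New component count: 1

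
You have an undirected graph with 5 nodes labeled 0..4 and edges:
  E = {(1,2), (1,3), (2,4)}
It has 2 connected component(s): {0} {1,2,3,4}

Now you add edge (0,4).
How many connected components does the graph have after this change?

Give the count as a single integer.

Initial component count: 2
Add (0,4): merges two components. Count decreases: 2 -> 1.
New component count: 1

Answer: 1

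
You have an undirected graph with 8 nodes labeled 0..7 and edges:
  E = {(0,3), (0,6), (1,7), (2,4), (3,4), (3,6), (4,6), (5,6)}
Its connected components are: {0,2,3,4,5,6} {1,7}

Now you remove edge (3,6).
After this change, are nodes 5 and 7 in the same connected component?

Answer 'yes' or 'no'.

Initial components: {0,2,3,4,5,6} {1,7}
Removing edge (3,6): not a bridge — component count unchanged at 2.
New components: {0,2,3,4,5,6} {1,7}
Are 5 and 7 in the same component? no

Answer: no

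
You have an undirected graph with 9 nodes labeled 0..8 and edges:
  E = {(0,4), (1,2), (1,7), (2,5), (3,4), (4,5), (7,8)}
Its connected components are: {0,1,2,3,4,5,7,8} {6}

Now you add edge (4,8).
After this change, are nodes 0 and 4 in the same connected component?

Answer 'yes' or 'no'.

Initial components: {0,1,2,3,4,5,7,8} {6}
Adding edge (4,8): both already in same component {0,1,2,3,4,5,7,8}. No change.
New components: {0,1,2,3,4,5,7,8} {6}
Are 0 and 4 in the same component? yes

Answer: yes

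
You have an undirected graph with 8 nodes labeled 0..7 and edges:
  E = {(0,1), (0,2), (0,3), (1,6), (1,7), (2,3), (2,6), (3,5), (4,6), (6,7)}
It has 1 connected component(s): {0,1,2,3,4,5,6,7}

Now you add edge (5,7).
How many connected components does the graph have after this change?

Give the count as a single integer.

Answer: 1

Derivation:
Initial component count: 1
Add (5,7): endpoints already in same component. Count unchanged: 1.
New component count: 1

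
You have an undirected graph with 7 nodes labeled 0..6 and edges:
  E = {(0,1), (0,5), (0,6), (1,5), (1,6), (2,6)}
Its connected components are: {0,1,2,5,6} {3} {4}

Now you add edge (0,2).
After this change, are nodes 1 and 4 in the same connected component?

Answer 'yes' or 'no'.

Answer: no

Derivation:
Initial components: {0,1,2,5,6} {3} {4}
Adding edge (0,2): both already in same component {0,1,2,5,6}. No change.
New components: {0,1,2,5,6} {3} {4}
Are 1 and 4 in the same component? no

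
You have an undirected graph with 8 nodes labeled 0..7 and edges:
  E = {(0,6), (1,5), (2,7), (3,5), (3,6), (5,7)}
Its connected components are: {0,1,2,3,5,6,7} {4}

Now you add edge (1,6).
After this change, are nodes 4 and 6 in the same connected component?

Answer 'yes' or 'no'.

Answer: no

Derivation:
Initial components: {0,1,2,3,5,6,7} {4}
Adding edge (1,6): both already in same component {0,1,2,3,5,6,7}. No change.
New components: {0,1,2,3,5,6,7} {4}
Are 4 and 6 in the same component? no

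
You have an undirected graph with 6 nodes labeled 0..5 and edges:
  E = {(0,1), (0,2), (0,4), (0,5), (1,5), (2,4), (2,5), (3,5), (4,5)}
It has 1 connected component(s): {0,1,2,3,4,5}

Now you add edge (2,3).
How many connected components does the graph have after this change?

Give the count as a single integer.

Answer: 1

Derivation:
Initial component count: 1
Add (2,3): endpoints already in same component. Count unchanged: 1.
New component count: 1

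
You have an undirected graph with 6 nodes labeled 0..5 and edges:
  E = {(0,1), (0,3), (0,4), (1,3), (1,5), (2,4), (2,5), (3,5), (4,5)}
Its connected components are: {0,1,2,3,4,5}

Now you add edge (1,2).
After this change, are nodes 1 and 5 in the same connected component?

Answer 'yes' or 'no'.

Answer: yes

Derivation:
Initial components: {0,1,2,3,4,5}
Adding edge (1,2): both already in same component {0,1,2,3,4,5}. No change.
New components: {0,1,2,3,4,5}
Are 1 and 5 in the same component? yes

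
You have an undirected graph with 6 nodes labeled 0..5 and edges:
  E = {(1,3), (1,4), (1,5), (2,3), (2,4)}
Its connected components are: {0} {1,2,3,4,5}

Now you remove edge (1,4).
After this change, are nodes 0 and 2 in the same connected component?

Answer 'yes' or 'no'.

Initial components: {0} {1,2,3,4,5}
Removing edge (1,4): not a bridge — component count unchanged at 2.
New components: {0} {1,2,3,4,5}
Are 0 and 2 in the same component? no

Answer: no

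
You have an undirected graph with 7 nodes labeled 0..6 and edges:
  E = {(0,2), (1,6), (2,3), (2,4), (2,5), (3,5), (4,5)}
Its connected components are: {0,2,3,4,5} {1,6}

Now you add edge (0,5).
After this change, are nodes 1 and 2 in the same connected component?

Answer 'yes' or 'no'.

Answer: no

Derivation:
Initial components: {0,2,3,4,5} {1,6}
Adding edge (0,5): both already in same component {0,2,3,4,5}. No change.
New components: {0,2,3,4,5} {1,6}
Are 1 and 2 in the same component? no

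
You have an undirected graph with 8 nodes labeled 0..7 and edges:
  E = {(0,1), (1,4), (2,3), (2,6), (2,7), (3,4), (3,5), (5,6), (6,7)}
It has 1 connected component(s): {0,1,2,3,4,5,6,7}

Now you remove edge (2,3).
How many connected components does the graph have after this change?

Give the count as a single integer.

Initial component count: 1
Remove (2,3): not a bridge. Count unchanged: 1.
  After removal, components: {0,1,2,3,4,5,6,7}
New component count: 1

Answer: 1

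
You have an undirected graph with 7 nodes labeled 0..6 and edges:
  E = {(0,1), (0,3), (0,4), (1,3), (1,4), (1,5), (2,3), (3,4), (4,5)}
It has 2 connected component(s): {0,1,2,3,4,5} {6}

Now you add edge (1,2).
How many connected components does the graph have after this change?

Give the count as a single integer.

Answer: 2

Derivation:
Initial component count: 2
Add (1,2): endpoints already in same component. Count unchanged: 2.
New component count: 2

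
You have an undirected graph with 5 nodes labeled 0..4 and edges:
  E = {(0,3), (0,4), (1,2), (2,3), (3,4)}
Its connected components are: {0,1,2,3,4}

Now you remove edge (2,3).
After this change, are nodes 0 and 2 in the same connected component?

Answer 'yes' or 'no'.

Answer: no

Derivation:
Initial components: {0,1,2,3,4}
Removing edge (2,3): it was a bridge — component count 1 -> 2.
New components: {0,3,4} {1,2}
Are 0 and 2 in the same component? no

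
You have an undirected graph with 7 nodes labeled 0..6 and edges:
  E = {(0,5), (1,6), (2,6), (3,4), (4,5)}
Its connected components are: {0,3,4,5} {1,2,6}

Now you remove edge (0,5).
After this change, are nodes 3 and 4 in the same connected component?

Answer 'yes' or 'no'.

Initial components: {0,3,4,5} {1,2,6}
Removing edge (0,5): it was a bridge — component count 2 -> 3.
New components: {0} {1,2,6} {3,4,5}
Are 3 and 4 in the same component? yes

Answer: yes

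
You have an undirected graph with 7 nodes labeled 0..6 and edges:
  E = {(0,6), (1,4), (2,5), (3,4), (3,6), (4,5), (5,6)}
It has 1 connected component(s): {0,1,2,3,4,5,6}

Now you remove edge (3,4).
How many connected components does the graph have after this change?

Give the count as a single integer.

Answer: 1

Derivation:
Initial component count: 1
Remove (3,4): not a bridge. Count unchanged: 1.
  After removal, components: {0,1,2,3,4,5,6}
New component count: 1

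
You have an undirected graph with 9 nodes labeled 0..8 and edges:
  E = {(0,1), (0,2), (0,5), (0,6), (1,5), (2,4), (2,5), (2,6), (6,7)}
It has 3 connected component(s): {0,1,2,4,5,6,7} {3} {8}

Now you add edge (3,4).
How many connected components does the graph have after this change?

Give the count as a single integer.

Answer: 2

Derivation:
Initial component count: 3
Add (3,4): merges two components. Count decreases: 3 -> 2.
New component count: 2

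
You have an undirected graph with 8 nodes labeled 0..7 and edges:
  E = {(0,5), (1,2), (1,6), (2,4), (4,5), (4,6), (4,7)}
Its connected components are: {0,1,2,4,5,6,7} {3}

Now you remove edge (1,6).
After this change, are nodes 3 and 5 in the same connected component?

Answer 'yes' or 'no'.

Answer: no

Derivation:
Initial components: {0,1,2,4,5,6,7} {3}
Removing edge (1,6): not a bridge — component count unchanged at 2.
New components: {0,1,2,4,5,6,7} {3}
Are 3 and 5 in the same component? no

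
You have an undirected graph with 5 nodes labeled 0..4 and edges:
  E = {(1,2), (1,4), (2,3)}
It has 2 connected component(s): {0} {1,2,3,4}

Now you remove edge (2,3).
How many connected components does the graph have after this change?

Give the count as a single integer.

Answer: 3

Derivation:
Initial component count: 2
Remove (2,3): it was a bridge. Count increases: 2 -> 3.
  After removal, components: {0} {1,2,4} {3}
New component count: 3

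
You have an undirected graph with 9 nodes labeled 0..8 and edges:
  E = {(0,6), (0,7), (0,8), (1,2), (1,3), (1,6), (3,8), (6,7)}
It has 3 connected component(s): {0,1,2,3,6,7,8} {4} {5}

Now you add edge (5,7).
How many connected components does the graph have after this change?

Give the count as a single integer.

Answer: 2

Derivation:
Initial component count: 3
Add (5,7): merges two components. Count decreases: 3 -> 2.
New component count: 2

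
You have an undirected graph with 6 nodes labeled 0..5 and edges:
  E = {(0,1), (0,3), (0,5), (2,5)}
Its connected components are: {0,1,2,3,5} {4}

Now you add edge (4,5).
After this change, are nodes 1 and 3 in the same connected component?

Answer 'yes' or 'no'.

Initial components: {0,1,2,3,5} {4}
Adding edge (4,5): merges {4} and {0,1,2,3,5}.
New components: {0,1,2,3,4,5}
Are 1 and 3 in the same component? yes

Answer: yes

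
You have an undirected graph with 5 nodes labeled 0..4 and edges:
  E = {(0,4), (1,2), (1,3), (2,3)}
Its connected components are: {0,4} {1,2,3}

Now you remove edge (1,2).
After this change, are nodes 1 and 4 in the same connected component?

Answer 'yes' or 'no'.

Answer: no

Derivation:
Initial components: {0,4} {1,2,3}
Removing edge (1,2): not a bridge — component count unchanged at 2.
New components: {0,4} {1,2,3}
Are 1 and 4 in the same component? no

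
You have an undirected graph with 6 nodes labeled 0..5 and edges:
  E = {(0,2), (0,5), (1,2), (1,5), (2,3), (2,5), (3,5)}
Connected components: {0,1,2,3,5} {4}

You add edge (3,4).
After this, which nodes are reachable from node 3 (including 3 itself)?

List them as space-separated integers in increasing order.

Answer: 0 1 2 3 4 5

Derivation:
Before: nodes reachable from 3: {0,1,2,3,5}
Adding (3,4): merges 3's component with another. Reachability grows.
After: nodes reachable from 3: {0,1,2,3,4,5}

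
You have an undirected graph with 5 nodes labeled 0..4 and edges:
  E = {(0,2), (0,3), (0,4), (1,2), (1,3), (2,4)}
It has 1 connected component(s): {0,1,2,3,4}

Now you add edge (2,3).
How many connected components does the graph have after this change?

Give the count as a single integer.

Initial component count: 1
Add (2,3): endpoints already in same component. Count unchanged: 1.
New component count: 1

Answer: 1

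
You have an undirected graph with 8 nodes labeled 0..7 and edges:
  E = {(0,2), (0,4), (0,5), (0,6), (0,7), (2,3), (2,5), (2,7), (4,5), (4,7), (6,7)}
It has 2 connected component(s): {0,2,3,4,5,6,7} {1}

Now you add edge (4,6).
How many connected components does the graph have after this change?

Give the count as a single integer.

Initial component count: 2
Add (4,6): endpoints already in same component. Count unchanged: 2.
New component count: 2

Answer: 2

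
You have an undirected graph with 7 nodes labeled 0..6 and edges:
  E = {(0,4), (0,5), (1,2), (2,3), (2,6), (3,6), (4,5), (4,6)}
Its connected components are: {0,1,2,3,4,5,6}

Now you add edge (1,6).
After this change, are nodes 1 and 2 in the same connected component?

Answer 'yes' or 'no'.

Answer: yes

Derivation:
Initial components: {0,1,2,3,4,5,6}
Adding edge (1,6): both already in same component {0,1,2,3,4,5,6}. No change.
New components: {0,1,2,3,4,5,6}
Are 1 and 2 in the same component? yes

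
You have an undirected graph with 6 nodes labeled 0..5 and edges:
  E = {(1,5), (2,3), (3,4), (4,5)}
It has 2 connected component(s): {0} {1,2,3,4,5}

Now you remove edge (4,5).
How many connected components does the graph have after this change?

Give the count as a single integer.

Initial component count: 2
Remove (4,5): it was a bridge. Count increases: 2 -> 3.
  After removal, components: {0} {1,5} {2,3,4}
New component count: 3

Answer: 3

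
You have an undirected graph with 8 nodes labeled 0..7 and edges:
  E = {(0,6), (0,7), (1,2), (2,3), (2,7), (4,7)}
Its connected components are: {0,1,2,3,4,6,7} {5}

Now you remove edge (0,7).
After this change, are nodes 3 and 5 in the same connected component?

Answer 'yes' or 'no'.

Initial components: {0,1,2,3,4,6,7} {5}
Removing edge (0,7): it was a bridge — component count 2 -> 3.
New components: {0,6} {1,2,3,4,7} {5}
Are 3 and 5 in the same component? no

Answer: no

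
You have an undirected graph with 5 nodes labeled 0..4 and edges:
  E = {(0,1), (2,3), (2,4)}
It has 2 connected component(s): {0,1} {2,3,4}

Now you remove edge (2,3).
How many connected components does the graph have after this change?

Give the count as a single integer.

Answer: 3

Derivation:
Initial component count: 2
Remove (2,3): it was a bridge. Count increases: 2 -> 3.
  After removal, components: {0,1} {2,4} {3}
New component count: 3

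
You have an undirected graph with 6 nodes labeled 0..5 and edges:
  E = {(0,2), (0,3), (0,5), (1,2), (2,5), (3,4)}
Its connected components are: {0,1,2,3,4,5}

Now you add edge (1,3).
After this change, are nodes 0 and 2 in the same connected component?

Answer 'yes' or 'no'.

Answer: yes

Derivation:
Initial components: {0,1,2,3,4,5}
Adding edge (1,3): both already in same component {0,1,2,3,4,5}. No change.
New components: {0,1,2,3,4,5}
Are 0 and 2 in the same component? yes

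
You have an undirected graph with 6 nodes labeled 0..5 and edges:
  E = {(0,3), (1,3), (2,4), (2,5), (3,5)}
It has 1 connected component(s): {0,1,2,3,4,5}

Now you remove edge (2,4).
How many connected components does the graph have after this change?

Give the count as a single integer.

Answer: 2

Derivation:
Initial component count: 1
Remove (2,4): it was a bridge. Count increases: 1 -> 2.
  After removal, components: {0,1,2,3,5} {4}
New component count: 2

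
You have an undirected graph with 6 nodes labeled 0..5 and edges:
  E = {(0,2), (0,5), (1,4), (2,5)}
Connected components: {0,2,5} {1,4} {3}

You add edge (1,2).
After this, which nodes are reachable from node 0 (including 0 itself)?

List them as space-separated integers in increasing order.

Before: nodes reachable from 0: {0,2,5}
Adding (1,2): merges 0's component with another. Reachability grows.
After: nodes reachable from 0: {0,1,2,4,5}

Answer: 0 1 2 4 5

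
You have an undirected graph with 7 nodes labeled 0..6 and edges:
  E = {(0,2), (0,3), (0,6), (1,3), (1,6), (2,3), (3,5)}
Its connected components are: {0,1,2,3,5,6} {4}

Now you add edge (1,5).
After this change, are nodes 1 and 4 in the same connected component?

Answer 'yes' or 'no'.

Answer: no

Derivation:
Initial components: {0,1,2,3,5,6} {4}
Adding edge (1,5): both already in same component {0,1,2,3,5,6}. No change.
New components: {0,1,2,3,5,6} {4}
Are 1 and 4 in the same component? no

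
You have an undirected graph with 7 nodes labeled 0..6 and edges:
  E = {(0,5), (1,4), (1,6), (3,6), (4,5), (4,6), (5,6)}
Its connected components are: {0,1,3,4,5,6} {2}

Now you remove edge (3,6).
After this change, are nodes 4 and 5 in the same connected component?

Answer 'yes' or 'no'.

Answer: yes

Derivation:
Initial components: {0,1,3,4,5,6} {2}
Removing edge (3,6): it was a bridge — component count 2 -> 3.
New components: {0,1,4,5,6} {2} {3}
Are 4 and 5 in the same component? yes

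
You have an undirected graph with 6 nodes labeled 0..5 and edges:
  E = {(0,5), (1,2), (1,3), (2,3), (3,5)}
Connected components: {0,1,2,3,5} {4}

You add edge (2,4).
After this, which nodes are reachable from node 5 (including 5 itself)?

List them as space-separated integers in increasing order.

Answer: 0 1 2 3 4 5

Derivation:
Before: nodes reachable from 5: {0,1,2,3,5}
Adding (2,4): merges 5's component with another. Reachability grows.
After: nodes reachable from 5: {0,1,2,3,4,5}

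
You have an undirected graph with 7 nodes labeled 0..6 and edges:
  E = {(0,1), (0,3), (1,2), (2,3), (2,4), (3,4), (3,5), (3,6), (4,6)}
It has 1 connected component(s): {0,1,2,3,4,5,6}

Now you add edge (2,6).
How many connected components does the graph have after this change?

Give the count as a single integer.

Initial component count: 1
Add (2,6): endpoints already in same component. Count unchanged: 1.
New component count: 1

Answer: 1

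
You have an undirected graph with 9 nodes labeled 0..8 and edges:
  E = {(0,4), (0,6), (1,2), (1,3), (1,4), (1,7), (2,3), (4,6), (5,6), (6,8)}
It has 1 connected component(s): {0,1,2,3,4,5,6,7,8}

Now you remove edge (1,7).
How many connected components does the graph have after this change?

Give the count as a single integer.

Initial component count: 1
Remove (1,7): it was a bridge. Count increases: 1 -> 2.
  After removal, components: {0,1,2,3,4,5,6,8} {7}
New component count: 2

Answer: 2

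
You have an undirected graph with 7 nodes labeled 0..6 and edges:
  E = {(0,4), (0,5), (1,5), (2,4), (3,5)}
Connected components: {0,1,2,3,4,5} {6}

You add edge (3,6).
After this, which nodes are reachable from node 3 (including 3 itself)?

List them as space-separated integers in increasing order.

Before: nodes reachable from 3: {0,1,2,3,4,5}
Adding (3,6): merges 3's component with another. Reachability grows.
After: nodes reachable from 3: {0,1,2,3,4,5,6}

Answer: 0 1 2 3 4 5 6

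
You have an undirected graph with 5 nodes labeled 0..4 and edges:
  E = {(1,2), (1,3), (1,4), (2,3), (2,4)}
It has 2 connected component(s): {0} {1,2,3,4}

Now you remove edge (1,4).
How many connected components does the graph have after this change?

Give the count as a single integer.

Initial component count: 2
Remove (1,4): not a bridge. Count unchanged: 2.
  After removal, components: {0} {1,2,3,4}
New component count: 2

Answer: 2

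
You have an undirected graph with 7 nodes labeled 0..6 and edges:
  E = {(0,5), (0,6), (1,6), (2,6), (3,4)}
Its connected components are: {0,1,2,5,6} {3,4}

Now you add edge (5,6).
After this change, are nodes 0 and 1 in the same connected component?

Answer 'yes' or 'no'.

Initial components: {0,1,2,5,6} {3,4}
Adding edge (5,6): both already in same component {0,1,2,5,6}. No change.
New components: {0,1,2,5,6} {3,4}
Are 0 and 1 in the same component? yes

Answer: yes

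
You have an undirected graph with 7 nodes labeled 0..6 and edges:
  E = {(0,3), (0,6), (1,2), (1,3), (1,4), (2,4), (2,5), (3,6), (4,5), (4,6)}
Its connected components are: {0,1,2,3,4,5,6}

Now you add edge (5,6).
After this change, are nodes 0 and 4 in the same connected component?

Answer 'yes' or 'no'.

Answer: yes

Derivation:
Initial components: {0,1,2,3,4,5,6}
Adding edge (5,6): both already in same component {0,1,2,3,4,5,6}. No change.
New components: {0,1,2,3,4,5,6}
Are 0 and 4 in the same component? yes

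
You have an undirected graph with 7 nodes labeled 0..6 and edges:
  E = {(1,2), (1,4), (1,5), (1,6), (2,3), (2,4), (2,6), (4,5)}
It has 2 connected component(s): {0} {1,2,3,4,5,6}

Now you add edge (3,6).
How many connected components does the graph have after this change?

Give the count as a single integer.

Answer: 2

Derivation:
Initial component count: 2
Add (3,6): endpoints already in same component. Count unchanged: 2.
New component count: 2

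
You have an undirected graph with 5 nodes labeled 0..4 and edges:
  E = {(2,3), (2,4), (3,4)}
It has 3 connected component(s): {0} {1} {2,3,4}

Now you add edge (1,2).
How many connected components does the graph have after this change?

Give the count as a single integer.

Answer: 2

Derivation:
Initial component count: 3
Add (1,2): merges two components. Count decreases: 3 -> 2.
New component count: 2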